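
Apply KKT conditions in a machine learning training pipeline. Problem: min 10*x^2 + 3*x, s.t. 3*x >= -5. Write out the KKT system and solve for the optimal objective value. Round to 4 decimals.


Step 1: Try lambda = 0 (constraint inactive).
Stationarity: 2*10*x + 3 = 0
x* = -3/(2*10) = -0.15
Check constraint: 3*-0.15 = -0.45 >= -5 -- satisfied.
Step 2: Compute optimal value.
f(x*) = 10*(-0.15)^2 + 3*(-0.15) = -0.225


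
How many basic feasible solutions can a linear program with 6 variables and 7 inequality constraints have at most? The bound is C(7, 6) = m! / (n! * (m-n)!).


Each vertex corresponds to some choice of n active constraints out of m, so the number of vertices is at most C(m, n) = m! / (n!(m-n)!).
m = 7, n = 6
Numerator: 7 * 6 * 5 * 4 * 3 * 2
Denominator: 6! = 720
C(7, 6) = 7


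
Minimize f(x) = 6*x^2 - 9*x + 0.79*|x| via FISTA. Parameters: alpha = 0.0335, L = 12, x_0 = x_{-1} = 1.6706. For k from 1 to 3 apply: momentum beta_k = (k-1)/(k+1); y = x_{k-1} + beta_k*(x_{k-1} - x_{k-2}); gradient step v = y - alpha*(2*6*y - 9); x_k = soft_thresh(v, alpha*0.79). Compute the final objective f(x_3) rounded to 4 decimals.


FISTA on f(x) = 6*x^2 - 9*x + 0.79*|x|
L = 12, alpha = 0.0335
Iteration 1: beta = 0.0, y = 1.6706 + 0.0*(1.6706 - 1.6706) = 1.6706
  grad(y) = 11.0472, v = y - alpha*grad = 1.3005
  prox(v) = soft_thresh(1.3005, 0.0265) = 1.2741
Iteration 2: beta = 0.3333, y = 1.2741 + 0.3333*(1.2741 - 1.6706) = 1.1419
  grad(y) = 4.7025, v = y - alpha*grad = 0.9843
  prox(v) = soft_thresh(0.9843, 0.0265) = 0.9579
Iteration 3: beta = 0.5, y = 0.9579 + 0.5*(0.9579 - 1.2741) = 0.7998
  grad(y) = 0.5974, v = y - alpha*grad = 0.7798
  prox(v) = soft_thresh(0.7798, 0.0265) = 0.7533
f(x_3) = 6*0.7533^2 - 9*0.7533 + 0.79*|0.7533| = -2.7798


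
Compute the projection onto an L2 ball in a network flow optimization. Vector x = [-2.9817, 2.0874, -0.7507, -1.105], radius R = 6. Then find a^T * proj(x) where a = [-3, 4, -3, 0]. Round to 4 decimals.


Step 1: Compute ||x|| (intermediates to 6 decimals).
||x|| = sqrt((-2.9817)^2 + 2.0874^2 + (-0.7507)^2 + (-1.105)^2) = 3.877157
Step 2: Project.
Since ||x|| <= R, proj = x (no scaling needed).
proj(x) = [-2.9817, 2.0874, -0.7507, -1.105]
Step 3: Dot product.
a^T * proj(x) = -3*(-2.9817) + 4*2.0874 - 3*(-0.7507) + 0*(-1.105) = 19.5468


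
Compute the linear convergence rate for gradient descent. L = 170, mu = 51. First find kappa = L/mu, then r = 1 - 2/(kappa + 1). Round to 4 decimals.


Step 1: Compute the condition number.
kappa = L/mu = 170/51 = 3.3333
Step 2: Compute the convergence rate.
r = 1 - 2/(kappa + 1) = 1 - 2*mu/(L + mu) = (L - mu)/(L + mu) = 119/221 = 0.5385


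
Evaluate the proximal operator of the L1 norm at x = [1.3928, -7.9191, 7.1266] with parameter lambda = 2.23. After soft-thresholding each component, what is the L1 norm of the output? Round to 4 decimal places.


Soft-thresholding with lambda = 2.23:
prox(1.3928) = sign(1.3928)*max(|1.3928| - 2.23, 0) = 0.0
prox(-7.9191) = sign(-7.9191)*max(|-7.9191| - 2.23, 0) = -5.6891
prox(7.1266) = sign(7.1266)*max(|7.1266| - 2.23, 0) = 4.8966
prox(x) = [0.0, -5.6891, 4.8966]
||prox(x)||_1 = 0.0 + 5.6891 + 4.8966 = 10.5857


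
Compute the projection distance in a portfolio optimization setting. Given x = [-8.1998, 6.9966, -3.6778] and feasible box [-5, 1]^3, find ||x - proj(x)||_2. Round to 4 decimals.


Project each component onto [-5, 1].
clip(-8.1998) = -5.0, clip(6.9966) = 1.0, clip(-3.6778) = -3.6778
Projection = [-5.0, 1.0, -3.6778]
Squared diffs: [10.2387, 35.9592, 0.0]
Distance = sqrt(46.1979) = 6.7969


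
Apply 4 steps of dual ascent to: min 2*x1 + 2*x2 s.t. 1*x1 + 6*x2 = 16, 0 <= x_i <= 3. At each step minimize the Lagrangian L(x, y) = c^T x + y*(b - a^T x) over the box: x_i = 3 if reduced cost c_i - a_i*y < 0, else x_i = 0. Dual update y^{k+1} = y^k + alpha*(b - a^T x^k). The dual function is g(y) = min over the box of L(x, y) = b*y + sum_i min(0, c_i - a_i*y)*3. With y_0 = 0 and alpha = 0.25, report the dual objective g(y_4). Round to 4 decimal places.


Dual ascent for LP: min 2*x1 + 2*x2, 1*x1 + 6*x2 = 16, 0 <= x_i <= 3
Step 1: y^k = 0.0, reduced costs: (2.0, 2.0)
  x^k = (0.0, 0.0), subgradient = b - a^T x = 16.0
  y^{k+1} = 0.0 + 0.25*16.0 = 4.0
Step 2: y^k = 4.0, reduced costs: (-2.0, -22.0)
  x^k = (3.0, 3.0), subgradient = b - a^T x = -5.0
  y^{k+1} = 4.0 + 0.25*-5.0 = 2.75
Step 3: y^k = 2.75, reduced costs: (-0.75, -14.5)
  x^k = (3.0, 3.0), subgradient = b - a^T x = -5.0
  y^{k+1} = 2.75 + 0.25*-5.0 = 1.5
Step 4: y^k = 1.5, reduced costs: (0.5, -7.0)
  x^k = (0.0, 3.0), subgradient = b - a^T x = -2.0
  y^{k+1} = 1.5 + 0.25*-2.0 = 1.0
Dual objective at y_4 = 1.0: reduced costs (1.0, -4.0), box minimizer x = (0.0, 3.0)
g(y_4) = b*y + (c1 - a1*y)*x1 + (c2 - a2*y)*x2 = 16*1.0 + 1.0*0.0 + (-4.0)*3.0 = 16.0 + 0.0 - 12.0 = 4.0


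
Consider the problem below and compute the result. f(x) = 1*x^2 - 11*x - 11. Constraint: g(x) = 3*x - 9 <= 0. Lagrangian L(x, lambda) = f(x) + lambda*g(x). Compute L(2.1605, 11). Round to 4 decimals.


Step 1: Evaluate f(x).
f(2.1605) = 1*2.1605^2 - 11*2.1605 - 11 = -30.0977
Step 2: Evaluate g(x).
g(2.1605) = 3*2.1605 - 9 = -2.5185
Step 3: Compute Lagrangian.
L = -30.0977 + 11*-2.5185 = -57.8012


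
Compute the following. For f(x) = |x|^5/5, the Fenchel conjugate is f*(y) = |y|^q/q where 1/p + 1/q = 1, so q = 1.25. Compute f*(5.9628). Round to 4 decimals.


The conjugate exponent q satisfies 1/p + 1/q = 1.
p = 5, so q = 5/(5 - 1) = 1.25
|y|^q = 5.9628^1.25 = 9.3178
f*(5.9628) = 9.3178 / 1.25 = 7.4542


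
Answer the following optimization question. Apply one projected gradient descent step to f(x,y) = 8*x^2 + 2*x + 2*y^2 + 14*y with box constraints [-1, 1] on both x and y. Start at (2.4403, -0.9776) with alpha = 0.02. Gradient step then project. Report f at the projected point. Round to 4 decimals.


Step 1: Compute gradient at (2.4403, -0.9776).
grad_x = 2*8*2.4403 + 2 = 41.0448
grad_y = 2*2*-0.9776 + 14 = 10.0896
Step 2: Gradient step.
x_raw = 2.4403 - 0.02*41.0448 = 1.6194
y_raw = -0.9776 - 0.02*10.0896 = -1.1794
Step 3: Project onto [-1, 1].
x_proj = clip(1.6194) = 1.0
y_proj = clip(-1.1794) = -1.0
Step 4: Evaluate f.
f(1.0, -1.0) = -2.0


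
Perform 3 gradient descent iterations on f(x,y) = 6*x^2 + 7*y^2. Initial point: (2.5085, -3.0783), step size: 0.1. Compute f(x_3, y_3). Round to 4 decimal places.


Gradient descent on f(x,y) = 6*x^2 + 7*y^2.
Starting point: (2.5085, -3.0783), alpha = 0.1
Step 1: grad_x = 2*6*2.5085 = 30.102, grad_y = 2*7*-3.0783 = -43.0962
  x_1 = 2.5085 - 0.1*30.102 = -0.5017
  y_1 = -3.0783 - 0.1*-43.0962 = 1.2313
Step 2: grad_x = 2*6*-0.5017 = -6.0204, grad_y = 2*7*1.2313 = 17.2385
  x_2 = -0.5017 - 0.1*-6.0204 = 0.1003
  y_2 = 1.2313 - 0.1*17.2385 = -0.4925
Step 3: grad_x = 2*6*0.1003 = 1.2041, grad_y = 2*7*-0.4925 = -6.8954
  x_3 = 0.1003 - 0.1*1.2041 = -0.0201
  y_3 = -0.4925 - 0.1*-6.8954 = 0.197
f(-0.0201, 0.197) = 6*(-0.0201)^2 + 7*0.197^2 = 0.2741


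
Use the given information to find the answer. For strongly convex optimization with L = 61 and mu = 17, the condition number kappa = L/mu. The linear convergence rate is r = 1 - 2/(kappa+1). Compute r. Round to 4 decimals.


Step 1: Compute the condition number.
kappa = L/mu = 61/17 = 3.5882
Step 2: Compute the convergence rate.
r = 1 - 2/(kappa + 1) = 1 - 2*mu/(L + mu) = (L - mu)/(L + mu) = 44/78 = 0.5641


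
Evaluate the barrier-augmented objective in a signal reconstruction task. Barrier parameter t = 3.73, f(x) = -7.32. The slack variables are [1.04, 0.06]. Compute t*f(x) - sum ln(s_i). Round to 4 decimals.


Step 1: Compute log-barrier.
ln values: [0.0392, -2.8134]
phi = -(0.0392 - 2.8134) = 2.7742
Step 2: Compute augmented objective.
t*f(x) = 3.73*-7.32 = -27.3036
Total = -27.3036 + 2.7742 = -24.5294


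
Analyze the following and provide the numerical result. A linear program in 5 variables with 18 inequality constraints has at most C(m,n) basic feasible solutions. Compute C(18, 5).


Each vertex corresponds to some choice of n active constraints out of m, so the number of vertices is at most C(m, n) = m! / (n!(m-n)!).
m = 18, n = 5
Numerator: 18 * 17 * 16 * 15 * 14
Denominator: 5! = 120
C(18, 5) = 8568


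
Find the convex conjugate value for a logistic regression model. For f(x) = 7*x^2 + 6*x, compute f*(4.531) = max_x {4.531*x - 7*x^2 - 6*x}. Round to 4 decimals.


f*(y) = sup_x {y*x - a*x^2 - b*x} = sup_x {(y-b)*x - a*x^2}
FOC: (y - b) - 2a*x = 0 => x* = (y - b)/(2a)
x* = (4.531 - 6)/(2*7) = -0.1049
f*(4.531) = (y-b)^2/(4a) = (4.531 - 6)^2/(4*7)
= 2.158/28 = 0.0771


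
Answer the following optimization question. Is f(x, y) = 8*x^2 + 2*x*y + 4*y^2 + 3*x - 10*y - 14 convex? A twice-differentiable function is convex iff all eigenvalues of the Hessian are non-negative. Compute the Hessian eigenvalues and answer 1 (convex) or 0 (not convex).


The Hessian of f(x,y) = 8*x^2 + 2*x*y + 4*y^2 + 3*x - 10*y - 14 is:
H = [[16, 2], [2, 8]]
Trace = 16 + 8 = 24
Determinant = 16*8 - (2)^2 = 124
Discriminant = (24)^2 - 4*124 = 80.0
Eigenvalues: lambda_1 = 7.5279, lambda_2 = 16.4721
The function is convex.

1


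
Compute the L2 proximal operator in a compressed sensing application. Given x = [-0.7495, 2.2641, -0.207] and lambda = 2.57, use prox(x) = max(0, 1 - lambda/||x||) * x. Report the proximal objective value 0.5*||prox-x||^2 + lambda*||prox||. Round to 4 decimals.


Step 1: Compute ||x||.
||x|| = 2.3939
Step 2: Compute scaling factor.
scale = max(0, 1 - 2.57/2.3939) = 0.0
Step 3: prox(x) = [-0.0, 0.0, -0.0]
||prox(x)|| = 0.0
Step 4: Proximal objective.
0.5*||prox-x||^2 = 2.8654
lambda*||prox|| = 0.0
Total = 2.8654


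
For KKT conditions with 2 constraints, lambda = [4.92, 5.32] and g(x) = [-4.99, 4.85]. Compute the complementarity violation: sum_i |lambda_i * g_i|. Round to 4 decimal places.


KKT complementary slackness check:
lambda_1 * g_1 = 4.92 * -4.99 = -24.5508
lambda_2 * g_2 = 5.32 * 4.85 = 25.802
Total violation = 24.5508 + 25.802 = 50.3528


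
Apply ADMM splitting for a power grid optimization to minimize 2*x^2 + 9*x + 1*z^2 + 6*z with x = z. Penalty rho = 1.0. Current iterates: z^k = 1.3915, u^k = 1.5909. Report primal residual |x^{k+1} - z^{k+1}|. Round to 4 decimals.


ADMM iteration with rho = 1.0, z^k = 1.3915, u^k = 1.5909
Step 1: x-update.
Minimize 2*x^2 + 9*x + (1.0/2)*(x - 1.3915 + 1.5909)^2
FOC: (2*2 + 1.0)*x = -9 + 1.0*(1.3915 - 1.5909)
x^{k+1} = -1.8399
Step 2: z-update.
Minimize 1*z^2 + 6*z + (1.0/2)*(-1.8399 - z + 1.5909)^2
FOC: (2*1 + 1.0)*z = -6 + 1.0*(-1.8399 + 1.5909)
z^{k+1} = -2.083
Step 3: u-update.
u^{k+1} = 1.5909 - 1.8399 + 2.083 = 1.834
Step 4: Primal residual = |-1.8399 + 2.083| = 0.2431


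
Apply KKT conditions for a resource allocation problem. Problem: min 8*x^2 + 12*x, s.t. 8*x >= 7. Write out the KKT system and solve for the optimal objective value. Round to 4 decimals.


Step 1: Try lambda = 0 (constraint inactive).
x_unc = -12/(2*8) = -0.75
Check: 8*-0.75 = -6.0 < 7 -- violated!
Step 2: Constraint must be active: 8*x = 7
x* = 7/8 = 0.875
lambda = (2*8*0.875 + 12)/8 = 3.25
Step 3: Compute optimal value.
f(x*) = 8*0.875^2 + 12*0.875 = 16.625


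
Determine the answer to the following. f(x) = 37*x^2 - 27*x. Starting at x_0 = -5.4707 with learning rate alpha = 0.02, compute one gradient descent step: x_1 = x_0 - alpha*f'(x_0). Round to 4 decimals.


We compute the gradient at x_0 and apply the update.
f'(x) = 74*x - 27
f'(-5.4707) = 74*-5.4707 - 27 = -431.8318
x_1 = -5.4707 - 0.02*-431.8318 = 3.1659


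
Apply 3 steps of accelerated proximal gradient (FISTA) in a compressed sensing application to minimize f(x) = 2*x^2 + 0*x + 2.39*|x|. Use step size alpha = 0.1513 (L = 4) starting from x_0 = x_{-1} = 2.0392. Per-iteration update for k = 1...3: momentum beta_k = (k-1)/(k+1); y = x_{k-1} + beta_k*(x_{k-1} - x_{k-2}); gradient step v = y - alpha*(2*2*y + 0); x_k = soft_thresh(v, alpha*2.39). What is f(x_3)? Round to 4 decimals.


FISTA on f(x) = 2*x^2 + 0*x + 2.39*|x|
L = 4, alpha = 0.1513
Iteration 1: beta = 0.0, y = 2.0392 + 0.0*(2.0392 - 2.0392) = 2.0392
  grad(y) = 8.1568, v = y - alpha*grad = 0.8051
  prox(v) = soft_thresh(0.8051, 0.3616) = 0.4435
Iteration 2: beta = 0.3333, y = 0.4435 + 0.3333*(0.4435 - 2.0392) = -0.0884
  grad(y) = -0.3538, v = y - alpha*grad = -0.0349
  prox(v) = soft_thresh(-0.0349, 0.3616) = 0.0
Iteration 3: beta = 0.5, y = 0.0 + 0.5*(0.0 - 0.4435) = -0.2217
  grad(y) = -0.8869, v = y - alpha*grad = -0.0875
  prox(v) = soft_thresh(-0.0875, 0.3616) = 0.0
f(x_3) = 2*0.0^2 + 0*0.0 + 2.39*|0.0| = 0.0


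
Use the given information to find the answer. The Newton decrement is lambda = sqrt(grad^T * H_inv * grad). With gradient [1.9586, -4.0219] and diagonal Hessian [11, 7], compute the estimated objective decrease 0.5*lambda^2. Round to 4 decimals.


Step 1: H is diagonal, so H^(-1) * g = [0.1781, -0.5746].
Step 2: g^T H^(-1) g = sum_i g_i^2 / H_ii
  = (1.9586)^2/11 + (-4.0219)^2/7
  = 0.3487 + 2.3108 = 2.6595
Step 3: Objective decrease = 0.5 * g^T H^(-1) g = 1.3298


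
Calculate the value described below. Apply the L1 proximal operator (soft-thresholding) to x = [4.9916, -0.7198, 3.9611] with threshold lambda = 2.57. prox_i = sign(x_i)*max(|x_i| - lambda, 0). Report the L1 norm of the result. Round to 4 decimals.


Soft-thresholding with lambda = 2.57:
prox(4.9916) = sign(4.9916)*max(|4.9916| - 2.57, 0) = 2.4216
prox(-0.7198) = sign(-0.7198)*max(|-0.7198| - 2.57, 0) = 0.0
prox(3.9611) = sign(3.9611)*max(|3.9611| - 2.57, 0) = 1.3911
prox(x) = [2.4216, 0.0, 1.3911]
||prox(x)||_1 = 2.4216 + 0.0 + 1.3911 = 3.8127


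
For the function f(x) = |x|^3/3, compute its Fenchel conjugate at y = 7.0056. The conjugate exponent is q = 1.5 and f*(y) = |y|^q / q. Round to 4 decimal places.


The conjugate exponent q satisfies 1/p + 1/q = 1.
p = 3, so q = 3/(3 - 1) = 1.5
|y|^q = 7.0056^1.5 = 18.5425
f*(7.0056) = 18.5425 / 1.5 = 12.3617


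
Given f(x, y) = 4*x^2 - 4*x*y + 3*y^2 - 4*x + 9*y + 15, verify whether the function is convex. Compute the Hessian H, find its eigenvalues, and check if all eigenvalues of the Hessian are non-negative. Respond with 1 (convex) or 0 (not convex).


The Hessian of f(x,y) = 4*x^2 - 4*x*y + 3*y^2 - 4*x + 9*y + 15 is:
H = [[8, -4], [-4, 6]]
Trace = 8 + 6 = 14
Determinant = 8*6 - (-4)^2 = 32
Discriminant = (14)^2 - 4*32 = 68.0
Eigenvalues: lambda_1 = 2.8769, lambda_2 = 11.1231
The function is convex.

1


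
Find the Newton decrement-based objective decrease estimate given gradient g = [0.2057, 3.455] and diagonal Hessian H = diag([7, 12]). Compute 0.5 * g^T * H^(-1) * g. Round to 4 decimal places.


Step 1: H is diagonal, so H^(-1) * g = [0.0294, 0.2879].
Step 2: g^T H^(-1) g = sum_i g_i^2 / H_ii
  = (0.2057)^2/7 + (3.455)^2/12
  = 0.006 + 0.9948 = 1.0008
Step 3: Objective decrease = 0.5 * g^T H^(-1) g = 0.5004


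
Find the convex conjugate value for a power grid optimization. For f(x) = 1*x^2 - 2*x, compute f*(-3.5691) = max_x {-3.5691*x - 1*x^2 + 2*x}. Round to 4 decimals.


f*(y) = sup_x {y*x - a*x^2 - b*x} = sup_x {(y-b)*x - a*x^2}
FOC: (y - b) - 2a*x = 0 => x* = (y - b)/(2a)
x* = (-3.5691 + 2)/(2*1) = -0.7846
f*(-3.5691) = (y-b)^2/(4a) = (-3.5691 + 2)^2/(4*1)
= 2.4621/4 = 0.6155


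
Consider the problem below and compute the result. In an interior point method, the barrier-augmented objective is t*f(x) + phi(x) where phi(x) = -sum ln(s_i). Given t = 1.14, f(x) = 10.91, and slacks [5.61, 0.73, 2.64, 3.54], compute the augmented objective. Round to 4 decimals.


Step 1: Compute log-barrier.
ln values: [1.7246, -0.3147, 0.9708, 1.2641]
phi = -(1.7246 - 0.3147 + 0.9708 + 1.2641) = -3.6447
Step 2: Compute augmented objective.
t*f(x) = 1.14*10.91 = 12.4374
Total = 12.4374 - 3.6447 = 8.7927


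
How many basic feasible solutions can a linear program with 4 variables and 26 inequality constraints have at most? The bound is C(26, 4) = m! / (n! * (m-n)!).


Each vertex corresponds to some choice of n active constraints out of m, so the number of vertices is at most C(m, n) = m! / (n!(m-n)!).
m = 26, n = 4
Numerator: 26 * 25 * 24 * 23
Denominator: 4! = 24
C(26, 4) = 14950


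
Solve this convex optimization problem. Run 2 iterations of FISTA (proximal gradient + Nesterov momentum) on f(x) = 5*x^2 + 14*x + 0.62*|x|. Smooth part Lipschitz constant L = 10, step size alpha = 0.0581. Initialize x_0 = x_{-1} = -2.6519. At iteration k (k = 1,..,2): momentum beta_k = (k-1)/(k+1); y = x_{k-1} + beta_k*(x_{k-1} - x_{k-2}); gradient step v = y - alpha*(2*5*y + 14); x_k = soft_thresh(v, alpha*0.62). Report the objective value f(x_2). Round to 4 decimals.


FISTA on f(x) = 5*x^2 + 14*x + 0.62*|x|
L = 10, alpha = 0.0581
Iteration 1: beta = 0.0, y = -2.6519 + 0.0*(-2.6519 + 2.6519) = -2.6519
  grad(y) = -12.519, v = y - alpha*grad = -1.9245
  prox(v) = soft_thresh(-1.9245, 0.036) = -1.8885
Iteration 2: beta = 0.3333, y = -1.8885 + 0.3333*(-1.8885 + 2.6519) = -1.6341
  grad(y) = -2.3407, v = y - alpha*grad = -1.4981
  prox(v) = soft_thresh(-1.4981, 0.036) = -1.4621
f(x_2) = 5*(-1.4621)^2 + 14*(-1.4621) + 0.62*|-1.4621| = -8.8743


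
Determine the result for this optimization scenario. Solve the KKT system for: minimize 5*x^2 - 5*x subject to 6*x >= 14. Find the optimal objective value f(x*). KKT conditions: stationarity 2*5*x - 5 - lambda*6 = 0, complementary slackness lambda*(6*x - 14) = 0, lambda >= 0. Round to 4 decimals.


Step 1: Try lambda = 0 (constraint inactive).
x_unc = 5/(2*5) = 0.5
Check: 6*0.5 = 3.0 < 14 -- violated!
Step 2: Constraint must be active: 6*x = 14
x* = 14/6 = 7/3 = 2.3333 (rounded; the exact value 7/3 is used below)
lambda = (2*5*(7/3) - 5)/6 = 3.0556
Step 3: Compute optimal value.
f(x*) = 5*(7/3)^2 - 5*(7/3) = 15.5556


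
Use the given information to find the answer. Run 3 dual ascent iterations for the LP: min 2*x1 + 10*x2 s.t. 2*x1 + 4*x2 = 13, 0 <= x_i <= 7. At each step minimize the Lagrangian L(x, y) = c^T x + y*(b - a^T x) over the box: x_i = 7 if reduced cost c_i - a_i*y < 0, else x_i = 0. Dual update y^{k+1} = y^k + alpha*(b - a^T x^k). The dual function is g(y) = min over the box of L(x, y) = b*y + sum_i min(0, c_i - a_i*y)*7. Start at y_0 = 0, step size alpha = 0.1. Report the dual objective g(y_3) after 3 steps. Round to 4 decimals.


Dual ascent for LP: min 2*x1 + 10*x2, 2*x1 + 4*x2 = 13, 0 <= x_i <= 7
Step 1: y^k = 0.0, reduced costs: (2.0, 10.0)
  x^k = (0.0, 0.0), subgradient = b - a^T x = 13.0
  y^{k+1} = 0.0 + 0.1*13.0 = 1.3
Step 2: y^k = 1.3, reduced costs: (-0.6, 4.8)
  x^k = (7.0, 0.0), subgradient = b - a^T x = -1.0
  y^{k+1} = 1.3 + 0.1*-1.0 = 1.2
Step 3: y^k = 1.2, reduced costs: (-0.4, 5.2)
  x^k = (7.0, 0.0), subgradient = b - a^T x = -1.0
  y^{k+1} = 1.2 + 0.1*-1.0 = 1.1
Dual objective at y_3 = 1.1: reduced costs (-0.2, 5.6), box minimizer x = (7.0, 0.0)
g(y_3) = b*y + (c1 - a1*y)*x1 + (c2 - a2*y)*x2 = 13*1.1 + (-0.2)*7.0 + 5.6*0.0 = 14.3 - 1.4 + 0.0 = 12.9


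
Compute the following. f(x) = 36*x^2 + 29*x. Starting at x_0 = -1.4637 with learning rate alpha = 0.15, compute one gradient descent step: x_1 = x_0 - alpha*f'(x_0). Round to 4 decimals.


We compute the gradient at x_0 and apply the update.
f'(x) = 72*x + 29
f'(-1.4637) = 72*-1.4637 + 29 = -76.3864
x_1 = -1.4637 - 0.15*-76.3864 = 9.9943


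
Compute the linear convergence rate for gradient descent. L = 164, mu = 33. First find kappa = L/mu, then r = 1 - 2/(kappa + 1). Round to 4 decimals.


Step 1: Compute the condition number.
kappa = L/mu = 164/33 = 4.9697
Step 2: Compute the convergence rate.
r = 1 - 2/(kappa + 1) = 1 - 2*mu/(L + mu) = (L - mu)/(L + mu) = 131/197 = 0.665


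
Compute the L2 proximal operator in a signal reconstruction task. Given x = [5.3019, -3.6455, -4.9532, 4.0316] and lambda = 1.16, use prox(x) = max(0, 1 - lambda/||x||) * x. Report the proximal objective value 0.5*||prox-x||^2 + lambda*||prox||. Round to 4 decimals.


Step 1: Compute ||x||.
||x|| = 9.0657
Step 2: Compute scaling factor.
scale = max(0, 1 - 1.16/9.0657) = 0.872
Step 3: prox(x) = [4.6235, -3.179, -4.3194, 3.5157]
||prox(x)|| = 7.9057
Step 4: Proximal objective.
0.5*||prox-x||^2 = 0.6728
lambda*||prox|| = 9.1706
Total = 9.8435


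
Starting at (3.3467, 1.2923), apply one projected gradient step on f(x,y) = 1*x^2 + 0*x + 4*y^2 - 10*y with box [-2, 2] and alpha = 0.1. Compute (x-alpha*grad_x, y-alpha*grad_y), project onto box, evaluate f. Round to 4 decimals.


Step 1: Compute gradient at (3.3467, 1.2923).
grad_x = 2*1*3.3467 + 0 = 6.6934
grad_y = 2*4*1.2923 - 10 = 0.3384
Step 2: Gradient step.
x_raw = 3.3467 - 0.1*6.6934 = 2.6774
y_raw = 1.2923 - 0.1*0.3384 = 1.2585
Step 3: Project onto [-2, 2].
x_proj = clip(2.6774) = 2.0
y_proj = clip(1.2585) = 1.2585
Step 4: Evaluate f.
f(2.0, 1.2585) = -2.2497


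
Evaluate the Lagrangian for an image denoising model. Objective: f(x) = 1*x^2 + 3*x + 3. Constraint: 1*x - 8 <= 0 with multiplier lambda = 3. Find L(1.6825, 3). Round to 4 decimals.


Step 1: Evaluate f(x).
f(1.6825) = 1*1.6825^2 + 3*1.6825 + 3 = 10.8783
Step 2: Evaluate g(x).
g(1.6825) = 1*1.6825 - 8 = -6.3175
Step 3: Compute Lagrangian.
L = 10.8783 + 3*-6.3175 = -8.0742


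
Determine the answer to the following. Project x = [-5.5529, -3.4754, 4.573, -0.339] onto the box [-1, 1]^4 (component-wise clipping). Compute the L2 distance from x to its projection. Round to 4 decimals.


Project each component onto [-1, 1].
clip(-5.5529) = -1.0, clip(-3.4754) = -1.0, clip(4.573) = 1.0, clip(-0.339) = -0.339
Projection = [-1.0, -1.0, 1.0, -0.339]
Squared diffs: [20.7289, 6.1276, 12.7663, 0.0]
Distance = sqrt(39.6228) = 6.2947


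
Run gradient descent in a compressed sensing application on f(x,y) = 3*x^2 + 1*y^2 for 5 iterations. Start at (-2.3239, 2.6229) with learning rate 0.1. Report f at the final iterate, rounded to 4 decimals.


Gradient descent on f(x,y) = 3*x^2 + 1*y^2.
Starting point: (-2.3239, 2.6229), alpha = 0.1
Step 1: grad_x = 2*3*-2.3239 = -13.9434, grad_y = 2*1*2.6229 = 5.2458
  x_1 = -2.3239 - 0.1*-13.9434 = -0.9296
  y_1 = 2.6229 - 0.1*5.2458 = 2.0983
Step 2: grad_x = 2*3*-0.9296 = -5.5774, grad_y = 2*1*2.0983 = 4.1966
  x_2 = -0.9296 - 0.1*-5.5774 = -0.3718
  y_2 = 2.0983 - 0.1*4.1966 = 1.6787
Step 3: grad_x = 2*3*-0.3718 = -2.2309, grad_y = 2*1*1.6787 = 3.3573
  x_3 = -0.3718 - 0.1*-2.2309 = -0.1487
  y_3 = 1.6787 - 0.1*3.3573 = 1.3429
Step 4: grad_x = 2*3*-0.1487 = -0.8924, grad_y = 2*1*1.3429 = 2.6858
  x_4 = -0.1487 - 0.1*-0.8924 = -0.0595
  y_4 = 1.3429 - 0.1*2.6858 = 1.0743
Step 5: grad_x = 2*3*-0.0595 = -0.357, grad_y = 2*1*1.0743 = 2.1487
  x_5 = -0.0595 - 0.1*-0.357 = -0.0238
  y_5 = 1.0743 - 0.1*2.1487 = 0.8595
f(-0.0238, 0.8595) = 3*(-0.0238)^2 + 1*0.8595^2 = 0.7404


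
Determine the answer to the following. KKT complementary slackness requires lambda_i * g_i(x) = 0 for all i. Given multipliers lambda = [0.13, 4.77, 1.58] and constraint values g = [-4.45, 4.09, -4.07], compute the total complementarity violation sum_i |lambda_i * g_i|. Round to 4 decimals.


KKT complementary slackness check:
lambda_1 * g_1 = 0.13 * -4.45 = -0.5785
lambda_2 * g_2 = 4.77 * 4.09 = 19.5093
lambda_3 * g_3 = 1.58 * -4.07 = -6.4306
Total violation = 0.5785 + 19.5093 + 6.4306 = 26.5184


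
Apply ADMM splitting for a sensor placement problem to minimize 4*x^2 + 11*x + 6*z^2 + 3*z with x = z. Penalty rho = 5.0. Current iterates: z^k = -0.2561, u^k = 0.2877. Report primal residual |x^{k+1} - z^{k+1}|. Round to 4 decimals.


ADMM iteration with rho = 5.0, z^k = -0.2561, u^k = 0.2877
Step 1: x-update.
Minimize 4*x^2 + 11*x + (5.0/2)*(x + 0.2561 + 0.2877)^2
FOC: (2*4 + 5.0)*x = -11 + 5.0*(-0.2561 - 0.2877)
x^{k+1} = -1.0553
Step 2: z-update.
Minimize 6*z^2 + 3*z + (5.0/2)*(-1.0553 - z + 0.2877)^2
FOC: (2*6 + 5.0)*z = -3 + 5.0*(-1.0553 + 0.2877)
z^{k+1} = -0.4022
Step 3: u-update.
u^{k+1} = 0.2877 - 1.0553 + 0.4022 = -0.3654
Step 4: Primal residual = |-1.0553 + 0.4022| = 0.6531


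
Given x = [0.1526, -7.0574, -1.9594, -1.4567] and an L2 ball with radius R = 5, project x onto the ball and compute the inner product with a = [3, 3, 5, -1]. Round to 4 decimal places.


Step 1: Compute ||x|| (intermediates to 6 decimals).
||x|| = sqrt(0.1526^2 + (-7.0574)^2 + (-1.9594)^2 + (-1.4567)^2) = 7.469364
Step 2: Project.
Since ||x|| > R, scale = R/||x|| = 5/7.469364 = 0.669401, proj(x) = scale * x
proj(x) = [0.102151, -4.724231, -1.311624, -0.975116]
Step 3: Dot product.
a^T * proj(x) = 3*0.102151 + 3*(-4.724231) + 5*(-1.311624) - 1*(-0.975116) = -19.4492


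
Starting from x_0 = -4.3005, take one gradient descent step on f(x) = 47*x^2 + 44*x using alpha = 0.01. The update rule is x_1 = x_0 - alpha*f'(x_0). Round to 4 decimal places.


We compute the gradient at x_0 and apply the update.
f'(x) = 94*x + 44
f'(-4.3005) = 94*-4.3005 + 44 = -360.247
x_1 = -4.3005 - 0.01*-360.247 = -0.698


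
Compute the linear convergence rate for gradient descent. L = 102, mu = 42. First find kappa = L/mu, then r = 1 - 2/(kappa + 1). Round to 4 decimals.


Step 1: Compute the condition number.
kappa = L/mu = 102/42 = 2.4286
Step 2: Compute the convergence rate.
r = 1 - 2/(kappa + 1) = 1 - 2*mu/(L + mu) = (L - mu)/(L + mu) = 60/144 = 0.4167


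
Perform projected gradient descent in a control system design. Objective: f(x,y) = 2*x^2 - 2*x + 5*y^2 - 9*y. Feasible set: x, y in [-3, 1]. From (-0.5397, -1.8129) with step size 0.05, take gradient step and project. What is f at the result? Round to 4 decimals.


Step 1: Compute gradient at (-0.5397, -1.8129).
grad_x = 2*2*-0.5397 - 2 = -4.1588
grad_y = 2*5*-1.8129 - 9 = -27.129
Step 2: Gradient step.
x_raw = -0.5397 - 0.05*-4.1588 = -0.3318
y_raw = -1.8129 - 0.05*-27.129 = -0.4565
Step 3: Project onto [-3, 1].
x_proj = clip(-0.3318) = -0.3318
y_proj = clip(-0.4565) = -0.4565
Step 4: Evaluate f.
f(-0.3318, -0.4565) = 6.0334


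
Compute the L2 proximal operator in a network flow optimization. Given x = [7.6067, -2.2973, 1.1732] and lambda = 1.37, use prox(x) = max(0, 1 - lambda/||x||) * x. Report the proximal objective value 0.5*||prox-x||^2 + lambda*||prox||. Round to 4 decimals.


Step 1: Compute ||x||.
||x|| = 8.0322
Step 2: Compute scaling factor.
scale = max(0, 1 - 1.37/8.0322) = 0.8294
Step 3: prox(x) = [6.3093, -1.9055, 0.9731]
||prox(x)|| = 6.6622
Step 4: Proximal objective.
0.5*||prox-x||^2 = 0.9385
lambda*||prox|| = 9.1272
Total = 10.0656


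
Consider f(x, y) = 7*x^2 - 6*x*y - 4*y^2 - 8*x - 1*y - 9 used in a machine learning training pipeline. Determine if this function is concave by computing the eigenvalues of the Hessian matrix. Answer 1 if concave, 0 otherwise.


The Hessian of f(x,y) = 7*x^2 - 6*x*y - 4*y^2 - 8*x - 1*y - 9 is:
H = [[14, -6], [-6, -8]]
Trace = 14 - 8 = 6
Determinant = 14*-8 - (-6)^2 = -148
Discriminant = (6)^2 - 4*-148 = 628.0
Eigenvalues: lambda_1 = -9.53, lambda_2 = 15.53
The function is not concave.

0


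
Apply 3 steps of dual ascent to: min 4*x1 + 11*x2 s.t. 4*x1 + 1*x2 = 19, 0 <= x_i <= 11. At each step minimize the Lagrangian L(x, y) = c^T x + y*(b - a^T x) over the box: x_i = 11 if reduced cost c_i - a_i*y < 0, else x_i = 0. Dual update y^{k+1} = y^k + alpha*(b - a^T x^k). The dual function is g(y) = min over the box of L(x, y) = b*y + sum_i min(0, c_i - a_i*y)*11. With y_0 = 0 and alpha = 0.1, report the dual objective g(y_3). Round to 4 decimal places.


Dual ascent for LP: min 4*x1 + 11*x2, 4*x1 + 1*x2 = 19, 0 <= x_i <= 11
Step 1: y^k = 0.0, reduced costs: (4.0, 11.0)
  x^k = (0.0, 0.0), subgradient = b - a^T x = 19.0
  y^{k+1} = 0.0 + 0.1*19.0 = 1.9
Step 2: y^k = 1.9, reduced costs: (-3.6, 9.1)
  x^k = (11.0, 0.0), subgradient = b - a^T x = -25.0
  y^{k+1} = 1.9 + 0.1*-25.0 = -0.6
Step 3: y^k = -0.6, reduced costs: (6.4, 11.6)
  x^k = (0.0, 0.0), subgradient = b - a^T x = 19.0
  y^{k+1} = -0.6 + 0.1*19.0 = 1.3
Dual objective at y_3 = 1.3: reduced costs (-1.2, 9.7), box minimizer x = (11.0, 0.0)
g(y_3) = b*y + (c1 - a1*y)*x1 + (c2 - a2*y)*x2 = 19*1.3 + (-1.2)*11.0 + 9.7*0.0 = 24.7 - 13.2 + 0.0 = 11.5


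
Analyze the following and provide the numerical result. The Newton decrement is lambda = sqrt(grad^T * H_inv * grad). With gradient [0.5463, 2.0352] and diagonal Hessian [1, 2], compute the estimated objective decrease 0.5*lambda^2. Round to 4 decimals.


Step 1: H is diagonal, so H^(-1) * g = [0.5463, 1.0176].
Step 2: g^T H^(-1) g = sum_i g_i^2 / H_ii
  = (0.5463)^2/1 + (2.0352)^2/2
  = 0.2984 + 2.071 = 2.3695
Step 3: Objective decrease = 0.5 * g^T H^(-1) g = 1.1847


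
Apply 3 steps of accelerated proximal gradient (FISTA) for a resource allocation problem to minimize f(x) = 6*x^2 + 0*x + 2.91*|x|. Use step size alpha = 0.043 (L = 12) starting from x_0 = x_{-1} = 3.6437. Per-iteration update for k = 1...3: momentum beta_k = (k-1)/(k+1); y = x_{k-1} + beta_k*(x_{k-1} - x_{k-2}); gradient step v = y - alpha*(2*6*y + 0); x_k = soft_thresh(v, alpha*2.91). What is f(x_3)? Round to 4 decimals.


FISTA on f(x) = 6*x^2 + 0*x + 2.91*|x|
L = 12, alpha = 0.043
Iteration 1: beta = 0.0, y = 3.6437 + 0.0*(3.6437 - 3.6437) = 3.6437
  grad(y) = 43.7244, v = y - alpha*grad = 1.7636
  prox(v) = soft_thresh(1.7636, 0.1251) = 1.6384
Iteration 2: beta = 0.3333, y = 1.6384 + 0.3333*(1.6384 - 3.6437) = 0.97
  grad(y) = 11.6399, v = y - alpha*grad = 0.4695
  prox(v) = soft_thresh(0.4695, 0.1251) = 0.3443
Iteration 3: beta = 0.5, y = 0.3443 + 0.5*(0.3443 - 1.6384) = -0.3027
  grad(y) = -3.6323, v = y - alpha*grad = -0.1465
  prox(v) = soft_thresh(-0.1465, 0.1251) = -0.0214
f(x_3) = 6*(-0.0214)^2 + 0*(-0.0214) + 2.91*|-0.0214| = 0.0649


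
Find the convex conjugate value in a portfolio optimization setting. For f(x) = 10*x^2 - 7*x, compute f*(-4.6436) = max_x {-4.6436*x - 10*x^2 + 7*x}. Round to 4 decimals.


f*(y) = sup_x {y*x - a*x^2 - b*x} = sup_x {(y-b)*x - a*x^2}
FOC: (y - b) - 2a*x = 0 => x* = (y - b)/(2a)
x* = (-4.6436 + 7)/(2*10) = 0.1178
f*(-4.6436) = (y-b)^2/(4a) = (-4.6436 + 7)^2/(4*10)
= 5.5526/40 = 0.1388


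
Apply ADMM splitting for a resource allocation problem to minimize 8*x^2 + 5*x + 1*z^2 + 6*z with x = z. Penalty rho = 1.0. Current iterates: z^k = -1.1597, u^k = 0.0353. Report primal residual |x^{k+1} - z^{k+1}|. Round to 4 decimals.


ADMM iteration with rho = 1.0, z^k = -1.1597, u^k = 0.0353
Step 1: x-update.
Minimize 8*x^2 + 5*x + (1.0/2)*(x + 1.1597 + 0.0353)^2
FOC: (2*8 + 1.0)*x = -5 + 1.0*(-1.1597 - 0.0353)
x^{k+1} = -0.3644
Step 2: z-update.
Minimize 1*z^2 + 6*z + (1.0/2)*(-0.3644 - z + 0.0353)^2
FOC: (2*1 + 1.0)*z = -6 + 1.0*(-0.3644 + 0.0353)
z^{k+1} = -2.1097
Step 3: u-update.
u^{k+1} = 0.0353 - 0.3644 + 2.1097 = 1.7806
Step 4: Primal residual = |-0.3644 + 2.1097| = 1.7453


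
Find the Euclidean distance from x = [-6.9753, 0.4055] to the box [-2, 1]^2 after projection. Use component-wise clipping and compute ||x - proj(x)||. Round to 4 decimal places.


Project each component onto [-2, 1].
clip(-6.9753) = -2.0, clip(0.4055) = 0.4055
Projection = [-2.0, 0.4055]
Squared diffs: [24.7536, 0.0]
Distance = sqrt(24.7536) = 4.9753


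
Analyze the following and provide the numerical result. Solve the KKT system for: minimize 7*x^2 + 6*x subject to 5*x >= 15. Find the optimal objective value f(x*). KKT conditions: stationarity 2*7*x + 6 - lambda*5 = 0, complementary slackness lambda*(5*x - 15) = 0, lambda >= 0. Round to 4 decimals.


Step 1: Try lambda = 0 (constraint inactive).
x_unc = -6/(2*7) = -0.4286
Check: 5*-0.4286 = -2.143 < 15 -- violated!
Step 2: Constraint must be active: 5*x = 15
x* = 15/5 = 3.0
lambda = (2*7*3.0 + 6)/5 = 9.6
Step 3: Compute optimal value.
f(x*) = 7*3.0^2 + 6*3.0 = 81.0


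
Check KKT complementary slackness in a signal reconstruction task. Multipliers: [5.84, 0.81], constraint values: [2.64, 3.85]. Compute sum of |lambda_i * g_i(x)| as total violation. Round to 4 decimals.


KKT complementary slackness check:
lambda_1 * g_1 = 5.84 * 2.64 = 15.4176
lambda_2 * g_2 = 0.81 * 3.85 = 3.1185
Total violation = 15.4176 + 3.1185 = 18.5361


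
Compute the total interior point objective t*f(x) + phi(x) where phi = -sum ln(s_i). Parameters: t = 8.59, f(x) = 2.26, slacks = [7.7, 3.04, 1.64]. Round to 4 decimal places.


Step 1: Compute log-barrier.
ln values: [2.0412, 1.1119, 0.4947]
phi = -(2.0412 + 1.1119 + 0.4947) = -3.6478
Step 2: Compute augmented objective.
t*f(x) = 8.59*2.26 = 19.4134
Total = 19.4134 - 3.6478 = 15.7656


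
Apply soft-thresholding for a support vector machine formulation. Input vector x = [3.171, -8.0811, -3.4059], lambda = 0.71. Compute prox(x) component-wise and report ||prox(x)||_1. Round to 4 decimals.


Soft-thresholding with lambda = 0.71:
prox(3.171) = sign(3.171)*max(|3.171| - 0.71, 0) = 2.461
prox(-8.0811) = sign(-8.0811)*max(|-8.0811| - 0.71, 0) = -7.3711
prox(-3.4059) = sign(-3.4059)*max(|-3.4059| - 0.71, 0) = -2.6959
prox(x) = [2.461, -7.3711, -2.6959]
||prox(x)||_1 = 2.461 + 7.3711 + 2.6959 = 12.528


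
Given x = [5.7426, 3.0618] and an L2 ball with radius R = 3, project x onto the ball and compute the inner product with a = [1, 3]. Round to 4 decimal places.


Step 1: Compute ||x|| (intermediates to 6 decimals).
||x|| = sqrt(5.7426^2 + 3.0618^2) = 6.507847
Step 2: Project.
Since ||x|| > R, scale = R/||x|| = 3/6.507847 = 0.460982, proj(x) = scale * x
proj(x) = [2.647235, 1.411435]
Step 3: Dot product.
a^T * proj(x) = 1*2.647235 + 3*1.411435 = 6.8815


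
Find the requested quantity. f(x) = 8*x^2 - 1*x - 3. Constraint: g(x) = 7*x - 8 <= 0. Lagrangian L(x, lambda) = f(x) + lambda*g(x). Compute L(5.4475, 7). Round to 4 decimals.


Step 1: Evaluate f(x).
f(5.4475) = 8*5.4475^2 - 1*5.4475 - 3 = 228.9546
Step 2: Evaluate g(x).
g(5.4475) = 7*5.4475 - 8 = 30.1325
Step 3: Compute Lagrangian.
L = 228.9546 + 7*30.1325 = 439.8821


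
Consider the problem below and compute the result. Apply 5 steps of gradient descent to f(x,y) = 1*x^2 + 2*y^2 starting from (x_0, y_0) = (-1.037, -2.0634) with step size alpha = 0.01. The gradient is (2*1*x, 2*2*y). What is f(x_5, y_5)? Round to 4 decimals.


Gradient descent on f(x,y) = 1*x^2 + 2*y^2.
Starting point: (-1.037, -2.0634), alpha = 0.01
Step 1: grad_x = 2*1*-1.037 = -2.074, grad_y = 2*2*-2.0634 = -8.2536
  x_1 = -1.037 - 0.01*-2.074 = -1.0163
  y_1 = -2.0634 - 0.01*-8.2536 = -1.9809
Step 2: grad_x = 2*1*-1.0163 = -2.0325, grad_y = 2*2*-1.9809 = -7.9235
  x_2 = -1.0163 - 0.01*-2.0325 = -0.9959
  y_2 = -1.9809 - 0.01*-7.9235 = -1.9016
Step 3: grad_x = 2*1*-0.9959 = -1.9919, grad_y = 2*2*-1.9016 = -7.6065
  x_3 = -0.9959 - 0.01*-1.9919 = -0.976
  y_3 = -1.9016 - 0.01*-7.6065 = -1.8256
Step 4: grad_x = 2*1*-0.976 = -1.952, grad_y = 2*2*-1.8256 = -7.3023
  x_4 = -0.976 - 0.01*-1.952 = -0.9565
  y_4 = -1.8256 - 0.01*-7.3023 = -1.7525
Step 5: grad_x = 2*1*-0.9565 = -1.913, grad_y = 2*2*-1.7525 = -7.0102
  x_5 = -0.9565 - 0.01*-1.913 = -0.9374
  y_5 = -1.7525 - 0.01*-7.0102 = -1.6824
f(-0.9374, -1.6824) = 1*(-0.9374)^2 + 2*(-1.6824)^2 = 6.5399


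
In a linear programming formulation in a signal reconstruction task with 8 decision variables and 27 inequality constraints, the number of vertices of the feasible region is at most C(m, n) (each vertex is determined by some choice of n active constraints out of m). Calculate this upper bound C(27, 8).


Each vertex corresponds to some choice of n active constraints out of m, so the number of vertices is at most C(m, n) = m! / (n!(m-n)!).
m = 27, n = 8
Numerator: 27 * 26 * 25 * 24 * 23 * 22 * 21 * 20
Denominator: 8! = 40320
C(27, 8) = 2220075


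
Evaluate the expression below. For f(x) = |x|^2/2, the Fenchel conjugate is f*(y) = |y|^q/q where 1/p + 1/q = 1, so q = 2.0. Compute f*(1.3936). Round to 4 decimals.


The conjugate exponent q satisfies 1/p + 1/q = 1.
p = 2, so q = 2/(2 - 1) = 2.0
|y|^q = 1.3936^2.0 = 1.9421
f*(1.3936) = 1.9421 / 2.0 = 0.9711


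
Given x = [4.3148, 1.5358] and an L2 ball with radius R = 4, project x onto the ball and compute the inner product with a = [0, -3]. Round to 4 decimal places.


Step 1: Compute ||x|| (intermediates to 6 decimals).
||x|| = sqrt(4.3148^2 + 1.5358^2) = 4.579976
Step 2: Project.
Since ||x|| > R, scale = R/||x|| = 4/4.579976 = 0.873367, proj(x) = scale * x
proj(x) = [3.768404, 1.341317]
Step 3: Dot product.
a^T * proj(x) = 0*3.768404 - 3*1.341317 = -4.024


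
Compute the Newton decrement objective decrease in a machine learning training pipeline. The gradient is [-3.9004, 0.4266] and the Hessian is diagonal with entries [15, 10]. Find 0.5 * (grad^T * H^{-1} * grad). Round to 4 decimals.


Step 1: H is diagonal, so H^(-1) * g = [-0.26, 0.0427].
Step 2: g^T H^(-1) g = sum_i g_i^2 / H_ii
  = (-3.9004)^2/15 + (0.4266)^2/10
  = 1.0142 + 0.0182 = 1.0324
Step 3: Objective decrease = 0.5 * g^T H^(-1) g = 0.5162


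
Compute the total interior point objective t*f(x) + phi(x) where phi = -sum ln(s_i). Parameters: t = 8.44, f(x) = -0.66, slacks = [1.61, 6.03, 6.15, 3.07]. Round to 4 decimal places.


Step 1: Compute log-barrier.
ln values: [0.4762, 1.7967, 1.8165, 1.1217]
phi = -(0.4762 + 1.7967 + 1.8165 + 1.1217) = -5.2111
Step 2: Compute augmented objective.
t*f(x) = 8.44*-0.66 = -5.5704
Total = -5.5704 - 5.2111 = -10.7815


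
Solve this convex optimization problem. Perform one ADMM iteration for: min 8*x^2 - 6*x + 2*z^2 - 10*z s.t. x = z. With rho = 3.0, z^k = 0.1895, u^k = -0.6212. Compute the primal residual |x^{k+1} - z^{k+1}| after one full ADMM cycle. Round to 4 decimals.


ADMM iteration with rho = 3.0, z^k = 0.1895, u^k = -0.6212
Step 1: x-update.
Minimize 8*x^2 - 6*x + (3.0/2)*(x - 0.1895 - 0.6212)^2
FOC: (2*8 + 3.0)*x = 6 + 3.0*(0.1895 + 0.6212)
x^{k+1} = 0.4438
Step 2: z-update.
Minimize 2*z^2 - 10*z + (3.0/2)*(0.4438 - z - 0.6212)^2
FOC: (2*2 + 3.0)*z = 10 + 3.0*(0.4438 - 0.6212)
z^{k+1} = 1.3525
Step 3: u-update.
u^{k+1} = -0.6212 + 0.4438 - 1.3525 = -1.5299
Step 4: Primal residual = |0.4438 - 1.3525| = 0.9087


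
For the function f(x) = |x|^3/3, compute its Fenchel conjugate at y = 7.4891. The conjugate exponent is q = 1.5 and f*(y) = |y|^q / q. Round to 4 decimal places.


The conjugate exponent q satisfies 1/p + 1/q = 1.
p = 3, so q = 3/(3 - 1) = 1.5
|y|^q = 7.4891^1.5 = 20.4948
f*(7.4891) = 20.4948 / 1.5 = 13.6632


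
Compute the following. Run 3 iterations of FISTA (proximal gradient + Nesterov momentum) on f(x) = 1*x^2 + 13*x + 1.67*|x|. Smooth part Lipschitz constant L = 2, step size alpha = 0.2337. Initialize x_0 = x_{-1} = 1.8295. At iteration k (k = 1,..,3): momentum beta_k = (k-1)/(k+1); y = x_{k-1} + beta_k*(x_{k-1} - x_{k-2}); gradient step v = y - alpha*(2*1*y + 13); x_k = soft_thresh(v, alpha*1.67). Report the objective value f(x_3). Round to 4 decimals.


FISTA on f(x) = 1*x^2 + 13*x + 1.67*|x|
L = 2, alpha = 0.2337
Iteration 1: beta = 0.0, y = 1.8295 + 0.0*(1.8295 - 1.8295) = 1.8295
  grad(y) = 16.659, v = y - alpha*grad = -2.0637
  prox(v) = soft_thresh(-2.0637, 0.3903) = -1.6734
Iteration 2: beta = 0.3333, y = -1.6734 + 0.3333*(-1.6734 - 1.8295) = -2.8411
  grad(y) = 7.3179, v = y - alpha*grad = -4.5513
  prox(v) = soft_thresh(-4.5513, 0.3903) = -4.161
Iteration 3: beta = 0.5, y = -4.161 + 0.5*(-4.161 + 1.6734) = -5.4047
  grad(y) = 2.1905, v = y - alpha*grad = -5.9167
  prox(v) = soft_thresh(-5.9167, 0.3903) = -5.5264
f(x_3) = 1*(-5.5264)^2 + 13*(-5.5264) + 1.67*|-5.5264| = -32.073


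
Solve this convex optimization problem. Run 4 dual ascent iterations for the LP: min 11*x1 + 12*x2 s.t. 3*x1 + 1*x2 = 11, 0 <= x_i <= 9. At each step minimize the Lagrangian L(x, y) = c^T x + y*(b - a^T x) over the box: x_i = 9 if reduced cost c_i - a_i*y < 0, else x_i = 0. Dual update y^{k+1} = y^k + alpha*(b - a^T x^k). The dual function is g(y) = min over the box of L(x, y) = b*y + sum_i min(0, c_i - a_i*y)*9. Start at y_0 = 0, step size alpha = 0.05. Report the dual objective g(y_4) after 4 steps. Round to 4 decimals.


Dual ascent for LP: min 11*x1 + 12*x2, 3*x1 + 1*x2 = 11, 0 <= x_i <= 9
Step 1: y^k = 0.0, reduced costs: (11.0, 12.0)
  x^k = (0.0, 0.0), subgradient = b - a^T x = 11.0
  y^{k+1} = 0.0 + 0.05*11.0 = 0.55
Step 2: y^k = 0.55, reduced costs: (9.35, 11.45)
  x^k = (0.0, 0.0), subgradient = b - a^T x = 11.0
  y^{k+1} = 0.55 + 0.05*11.0 = 1.1
Step 3: y^k = 1.1, reduced costs: (7.7, 10.9)
  x^k = (0.0, 0.0), subgradient = b - a^T x = 11.0
  y^{k+1} = 1.1 + 0.05*11.0 = 1.65
Step 4: y^k = 1.65, reduced costs: (6.05, 10.35)
  x^k = (0.0, 0.0), subgradient = b - a^T x = 11.0
  y^{k+1} = 1.65 + 0.05*11.0 = 2.2
Dual objective at y_4 = 2.2: reduced costs (4.4, 9.8), box minimizer x = (0.0, 0.0)
g(y_4) = b*y + (c1 - a1*y)*x1 + (c2 - a2*y)*x2 = 11*2.2 + 4.4*0.0 + 9.8*0.0 = 24.2 + 0.0 + 0.0 = 24.2
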